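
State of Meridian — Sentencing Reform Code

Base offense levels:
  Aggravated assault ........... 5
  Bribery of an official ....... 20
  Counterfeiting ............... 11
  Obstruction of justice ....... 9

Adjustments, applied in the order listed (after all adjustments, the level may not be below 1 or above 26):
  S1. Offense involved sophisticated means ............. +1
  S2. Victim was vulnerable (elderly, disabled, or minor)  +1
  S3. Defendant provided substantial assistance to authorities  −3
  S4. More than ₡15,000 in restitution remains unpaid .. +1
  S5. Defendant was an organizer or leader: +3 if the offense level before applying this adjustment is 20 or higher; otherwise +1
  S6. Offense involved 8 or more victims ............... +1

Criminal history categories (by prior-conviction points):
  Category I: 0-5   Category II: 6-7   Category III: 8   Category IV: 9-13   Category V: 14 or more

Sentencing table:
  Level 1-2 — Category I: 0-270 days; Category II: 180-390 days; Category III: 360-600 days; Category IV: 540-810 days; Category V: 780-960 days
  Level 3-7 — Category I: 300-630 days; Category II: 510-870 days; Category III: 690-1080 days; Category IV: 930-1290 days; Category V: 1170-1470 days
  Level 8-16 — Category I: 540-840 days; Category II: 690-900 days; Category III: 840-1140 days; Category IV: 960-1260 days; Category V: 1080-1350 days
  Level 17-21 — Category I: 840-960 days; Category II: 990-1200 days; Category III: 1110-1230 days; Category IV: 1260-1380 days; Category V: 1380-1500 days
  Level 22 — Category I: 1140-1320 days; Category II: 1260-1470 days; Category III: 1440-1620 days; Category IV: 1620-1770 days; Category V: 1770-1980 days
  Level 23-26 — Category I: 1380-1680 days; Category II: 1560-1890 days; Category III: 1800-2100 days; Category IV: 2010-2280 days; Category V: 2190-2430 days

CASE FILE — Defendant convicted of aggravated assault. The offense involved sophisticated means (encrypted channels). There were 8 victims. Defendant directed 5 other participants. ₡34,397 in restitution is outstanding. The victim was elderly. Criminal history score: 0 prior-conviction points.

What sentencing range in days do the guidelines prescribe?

540-840 days

Base offense level for aggravated assault: 5.
S1 applies: 5 + 1 = 6.
S2 applies: 6 + 1 = 7.
S4 applies: 7 + 1 = 8.
S5 applies (level before this adjustment is 8 < 20, so +1): 8 + 1 = 9.
S6 applies: 9 + 1 = 10.
Final offense level: 10.
Criminal history: 0 prior points → Category I (0-5).
Level 10 falls in the 8-16 band.
Grid: Level 8-16 × Category I = 540-840 days.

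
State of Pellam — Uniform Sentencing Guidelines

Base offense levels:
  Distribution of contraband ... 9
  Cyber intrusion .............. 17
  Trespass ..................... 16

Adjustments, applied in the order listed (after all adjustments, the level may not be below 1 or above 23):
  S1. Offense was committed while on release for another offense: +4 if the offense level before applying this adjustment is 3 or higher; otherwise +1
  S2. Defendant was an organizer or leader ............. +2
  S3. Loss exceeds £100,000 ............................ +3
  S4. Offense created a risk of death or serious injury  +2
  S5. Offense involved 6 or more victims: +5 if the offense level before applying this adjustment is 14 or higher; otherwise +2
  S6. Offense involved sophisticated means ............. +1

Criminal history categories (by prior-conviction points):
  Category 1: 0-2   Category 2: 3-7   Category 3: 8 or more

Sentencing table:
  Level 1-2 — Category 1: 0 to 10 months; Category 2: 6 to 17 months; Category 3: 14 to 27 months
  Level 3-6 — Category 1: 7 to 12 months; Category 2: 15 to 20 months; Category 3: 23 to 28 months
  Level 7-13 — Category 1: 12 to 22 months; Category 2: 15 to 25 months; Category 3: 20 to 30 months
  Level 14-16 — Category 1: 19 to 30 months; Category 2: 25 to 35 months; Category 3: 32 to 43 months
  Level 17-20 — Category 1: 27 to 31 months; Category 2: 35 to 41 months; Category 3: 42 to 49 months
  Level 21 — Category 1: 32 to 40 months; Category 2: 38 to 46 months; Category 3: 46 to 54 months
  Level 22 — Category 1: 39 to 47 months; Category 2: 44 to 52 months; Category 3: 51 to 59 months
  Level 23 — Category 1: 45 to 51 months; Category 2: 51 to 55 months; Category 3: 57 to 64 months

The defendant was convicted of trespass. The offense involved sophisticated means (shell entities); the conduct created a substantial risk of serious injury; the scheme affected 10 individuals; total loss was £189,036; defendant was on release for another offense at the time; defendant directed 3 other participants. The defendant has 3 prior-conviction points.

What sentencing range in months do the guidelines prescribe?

Base offense level for trespass: 16.
S1 applies (level before this adjustment is 16 ≥ 3, so +4): 16 + 4 = 20.
S2 applies: 20 + 2 = 22.
S3 applies: 22 + 3 = 25.
S4 applies: 25 + 2 = 27.
S5 applies (level before this adjustment is 27 ≥ 14, so +5): 27 + 5 = 32.
S6 applies: 32 + 1 = 33.
Level 33 exceeds the maximum of 23; capped at 23.
Final offense level: 23.
Criminal history: 3 prior points → Category 2 (3-7).
Level 23 falls in the 23 band.
Grid: Level 23 × Category 2 = 51-55 months.

51-55 months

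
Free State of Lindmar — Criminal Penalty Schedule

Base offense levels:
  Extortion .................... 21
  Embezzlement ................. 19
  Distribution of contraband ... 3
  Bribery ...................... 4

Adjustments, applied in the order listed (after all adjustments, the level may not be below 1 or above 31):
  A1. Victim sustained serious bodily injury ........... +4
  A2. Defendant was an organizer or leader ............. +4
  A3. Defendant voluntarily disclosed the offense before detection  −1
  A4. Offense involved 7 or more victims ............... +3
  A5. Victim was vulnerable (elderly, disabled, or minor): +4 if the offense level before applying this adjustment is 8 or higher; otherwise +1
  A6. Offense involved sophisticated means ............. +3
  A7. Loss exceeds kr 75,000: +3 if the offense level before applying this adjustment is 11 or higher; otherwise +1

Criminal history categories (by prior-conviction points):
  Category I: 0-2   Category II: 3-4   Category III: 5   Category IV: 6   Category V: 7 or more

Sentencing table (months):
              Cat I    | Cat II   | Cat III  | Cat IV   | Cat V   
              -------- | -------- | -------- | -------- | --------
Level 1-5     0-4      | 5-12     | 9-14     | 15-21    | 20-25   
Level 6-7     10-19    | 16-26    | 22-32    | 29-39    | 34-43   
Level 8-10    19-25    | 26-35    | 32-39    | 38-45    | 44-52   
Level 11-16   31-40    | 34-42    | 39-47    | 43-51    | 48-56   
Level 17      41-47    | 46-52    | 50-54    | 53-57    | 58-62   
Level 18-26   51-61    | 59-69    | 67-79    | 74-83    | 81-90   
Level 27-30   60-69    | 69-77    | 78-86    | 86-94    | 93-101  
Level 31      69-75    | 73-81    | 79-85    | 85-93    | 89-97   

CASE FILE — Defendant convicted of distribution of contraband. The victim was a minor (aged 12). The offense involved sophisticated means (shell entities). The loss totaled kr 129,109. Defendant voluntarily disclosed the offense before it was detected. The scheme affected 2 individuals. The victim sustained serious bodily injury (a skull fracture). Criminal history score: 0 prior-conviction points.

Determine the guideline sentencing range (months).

Base offense level for distribution of contraband: 3.
A1 applies: 3 + 4 = 7.
A3 applies: 7 − 1 = 6.
A5 applies (level before this adjustment is 6 < 8, so +1): 6 + 1 = 7.
A6 applies: 7 + 3 = 10.
A7 applies (level before this adjustment is 10 < 11, so +1): 10 + 1 = 11.
Final offense level: 11.
Criminal history: 0 prior points → Category I (0-2).
Level 11 falls in the 11-16 band.
Grid: Level 11-16 × Category I = 31-40 months.

31-40 months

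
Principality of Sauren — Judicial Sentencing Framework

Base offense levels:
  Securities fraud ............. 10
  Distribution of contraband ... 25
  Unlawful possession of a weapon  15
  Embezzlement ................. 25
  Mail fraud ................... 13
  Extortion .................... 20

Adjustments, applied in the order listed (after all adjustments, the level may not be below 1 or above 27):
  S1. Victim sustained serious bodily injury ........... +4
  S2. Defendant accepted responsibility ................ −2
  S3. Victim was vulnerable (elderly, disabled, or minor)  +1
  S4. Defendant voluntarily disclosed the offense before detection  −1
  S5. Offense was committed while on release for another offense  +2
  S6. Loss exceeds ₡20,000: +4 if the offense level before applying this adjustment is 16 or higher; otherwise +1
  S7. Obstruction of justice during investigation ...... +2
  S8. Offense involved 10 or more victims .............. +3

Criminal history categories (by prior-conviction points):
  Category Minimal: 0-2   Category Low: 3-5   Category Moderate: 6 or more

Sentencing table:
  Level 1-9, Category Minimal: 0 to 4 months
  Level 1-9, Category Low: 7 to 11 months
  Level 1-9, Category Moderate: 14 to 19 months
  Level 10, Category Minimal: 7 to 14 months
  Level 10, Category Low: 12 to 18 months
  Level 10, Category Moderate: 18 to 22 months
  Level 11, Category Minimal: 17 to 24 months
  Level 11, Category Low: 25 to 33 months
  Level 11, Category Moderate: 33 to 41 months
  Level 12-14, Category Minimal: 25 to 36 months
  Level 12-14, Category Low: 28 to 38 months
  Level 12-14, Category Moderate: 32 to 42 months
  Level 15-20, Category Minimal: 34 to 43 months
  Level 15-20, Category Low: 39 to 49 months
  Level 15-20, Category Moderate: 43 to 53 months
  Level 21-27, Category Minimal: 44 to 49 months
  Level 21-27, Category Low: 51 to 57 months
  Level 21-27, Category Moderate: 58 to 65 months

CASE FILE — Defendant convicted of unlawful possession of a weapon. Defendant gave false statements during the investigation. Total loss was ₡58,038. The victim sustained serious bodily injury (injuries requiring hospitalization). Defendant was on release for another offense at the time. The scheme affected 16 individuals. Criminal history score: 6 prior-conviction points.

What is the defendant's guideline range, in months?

Base offense level for unlawful possession of a weapon: 15.
S1 applies: 15 + 4 = 19.
S2 does not apply.
S5 applies: 19 + 2 = 21.
S6 applies (level before this adjustment is 21 ≥ 16, so +4): 21 + 4 = 25.
S7 applies: 25 + 2 = 27.
S8 applies: 27 + 3 = 30.
Level 30 exceeds the maximum of 27; capped at 27.
Final offense level: 27.
Criminal history: 6 prior points → Category Moderate (6+).
Level 27 falls in the 21-27 band.
Grid: Level 21-27 × Category Moderate = 58-65 months.

58-65 months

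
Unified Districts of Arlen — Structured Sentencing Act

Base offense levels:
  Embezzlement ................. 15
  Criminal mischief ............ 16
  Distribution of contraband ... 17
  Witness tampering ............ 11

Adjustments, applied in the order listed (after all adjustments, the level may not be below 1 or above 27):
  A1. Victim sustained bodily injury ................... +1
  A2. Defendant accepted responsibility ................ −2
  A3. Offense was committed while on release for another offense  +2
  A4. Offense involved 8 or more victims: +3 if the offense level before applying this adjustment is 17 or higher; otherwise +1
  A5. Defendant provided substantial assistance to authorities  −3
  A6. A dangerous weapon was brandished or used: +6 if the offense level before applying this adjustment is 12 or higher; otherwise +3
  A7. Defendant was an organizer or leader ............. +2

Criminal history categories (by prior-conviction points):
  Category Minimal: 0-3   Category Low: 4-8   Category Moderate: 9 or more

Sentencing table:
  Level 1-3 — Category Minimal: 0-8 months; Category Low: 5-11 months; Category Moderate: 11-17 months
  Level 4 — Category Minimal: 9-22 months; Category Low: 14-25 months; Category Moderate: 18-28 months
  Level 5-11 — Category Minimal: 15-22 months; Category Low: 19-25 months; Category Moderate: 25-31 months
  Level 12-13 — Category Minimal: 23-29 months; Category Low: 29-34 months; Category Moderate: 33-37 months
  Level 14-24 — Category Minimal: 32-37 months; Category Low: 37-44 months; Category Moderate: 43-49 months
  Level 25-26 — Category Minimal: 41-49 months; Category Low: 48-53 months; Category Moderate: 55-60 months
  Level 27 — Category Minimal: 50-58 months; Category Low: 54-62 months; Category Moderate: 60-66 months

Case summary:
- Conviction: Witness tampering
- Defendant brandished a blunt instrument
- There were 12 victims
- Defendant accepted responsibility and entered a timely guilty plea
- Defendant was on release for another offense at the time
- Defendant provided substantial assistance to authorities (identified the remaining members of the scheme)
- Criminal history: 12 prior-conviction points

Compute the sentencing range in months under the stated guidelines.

Base offense level for witness tampering: 11.
A1 does not apply.
A2 applies: 11 − 2 = 9.
A3 applies: 9 + 2 = 11.
A4 applies (level before this adjustment is 11 < 17, so +1): 11 + 1 = 12.
A5 applies: 12 − 3 = 9.
A6 applies (level before this adjustment is 9 < 12, so +3): 9 + 3 = 12.
Final offense level: 12.
Criminal history: 12 prior points → Category Moderate (9+).
Level 12 falls in the 12-13 band.
Grid: Level 12-13 × Category Moderate = 33-37 months.

33-37 months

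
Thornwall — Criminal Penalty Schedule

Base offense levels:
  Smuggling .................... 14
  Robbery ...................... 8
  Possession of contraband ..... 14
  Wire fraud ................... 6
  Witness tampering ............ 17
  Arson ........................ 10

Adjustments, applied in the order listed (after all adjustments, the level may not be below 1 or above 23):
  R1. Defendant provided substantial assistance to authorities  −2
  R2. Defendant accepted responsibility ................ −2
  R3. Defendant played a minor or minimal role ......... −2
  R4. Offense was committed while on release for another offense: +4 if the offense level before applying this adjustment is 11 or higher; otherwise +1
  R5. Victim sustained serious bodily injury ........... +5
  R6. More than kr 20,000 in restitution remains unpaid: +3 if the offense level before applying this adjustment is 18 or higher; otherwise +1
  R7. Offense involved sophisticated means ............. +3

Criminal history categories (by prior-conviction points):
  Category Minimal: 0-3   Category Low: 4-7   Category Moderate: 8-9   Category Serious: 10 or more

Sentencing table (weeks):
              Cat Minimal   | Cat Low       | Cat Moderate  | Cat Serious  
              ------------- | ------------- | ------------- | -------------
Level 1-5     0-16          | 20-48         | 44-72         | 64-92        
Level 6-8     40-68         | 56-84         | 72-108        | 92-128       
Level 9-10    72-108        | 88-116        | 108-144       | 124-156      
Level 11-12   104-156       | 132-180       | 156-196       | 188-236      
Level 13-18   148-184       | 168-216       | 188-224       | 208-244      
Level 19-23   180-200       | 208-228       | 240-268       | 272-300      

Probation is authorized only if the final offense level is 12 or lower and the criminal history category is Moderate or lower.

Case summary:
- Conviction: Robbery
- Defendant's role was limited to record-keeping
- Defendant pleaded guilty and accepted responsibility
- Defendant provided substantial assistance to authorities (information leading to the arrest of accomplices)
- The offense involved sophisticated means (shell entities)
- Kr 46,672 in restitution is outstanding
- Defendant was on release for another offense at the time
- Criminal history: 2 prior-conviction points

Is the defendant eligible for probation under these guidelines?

Base offense level for robbery: 8.
R1 applies: 8 − 2 = 6.
R2 applies: 6 − 2 = 4.
R3 applies: 4 − 2 = 2.
R4 applies (level before this adjustment is 2 < 11, so +1): 2 + 1 = 3.
R5 does not apply.
R6 applies (level before this adjustment is 3 < 18, so +1): 3 + 1 = 4.
R7 applies: 4 + 3 = 7.
Final offense level: 7.
Criminal history: 2 prior points → Category Minimal (0-3).
Level 7 falls in the 6-8 band.
Grid: Level 6-8 × Category Minimal = 40-68 weeks.
Probation check: level 7 ≤ 12 and category Minimal ≤ Moderate → eligible.

Yes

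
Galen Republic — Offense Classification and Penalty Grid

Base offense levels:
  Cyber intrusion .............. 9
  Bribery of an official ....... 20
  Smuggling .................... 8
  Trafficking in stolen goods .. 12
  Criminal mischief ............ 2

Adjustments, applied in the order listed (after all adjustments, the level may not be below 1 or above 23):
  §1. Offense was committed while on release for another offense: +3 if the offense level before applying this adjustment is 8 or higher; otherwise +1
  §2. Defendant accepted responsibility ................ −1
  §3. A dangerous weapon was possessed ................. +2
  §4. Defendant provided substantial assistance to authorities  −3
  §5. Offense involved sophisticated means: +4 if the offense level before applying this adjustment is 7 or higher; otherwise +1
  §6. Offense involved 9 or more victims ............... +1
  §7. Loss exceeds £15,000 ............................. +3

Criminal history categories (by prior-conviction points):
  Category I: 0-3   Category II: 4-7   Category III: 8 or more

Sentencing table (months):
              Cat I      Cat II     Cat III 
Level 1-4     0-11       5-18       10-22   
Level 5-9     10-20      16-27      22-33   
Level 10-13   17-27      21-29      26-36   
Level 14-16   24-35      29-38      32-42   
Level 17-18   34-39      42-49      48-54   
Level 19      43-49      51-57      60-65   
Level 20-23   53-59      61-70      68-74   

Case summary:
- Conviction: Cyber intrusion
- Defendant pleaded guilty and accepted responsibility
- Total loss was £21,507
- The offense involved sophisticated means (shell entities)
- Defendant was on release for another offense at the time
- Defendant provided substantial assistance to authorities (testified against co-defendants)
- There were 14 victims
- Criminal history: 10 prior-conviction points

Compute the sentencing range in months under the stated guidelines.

Base offense level for cyber intrusion: 9.
§1 applies (level before this adjustment is 9 ≥ 8, so +3): 9 + 3 = 12.
§2 applies: 12 − 1 = 11.
§4 applies: 11 − 3 = 8.
§5 applies (level before this adjustment is 8 ≥ 7, so +4): 8 + 4 = 12.
§6 applies: 12 + 1 = 13.
§7 applies: 13 + 3 = 16.
Final offense level: 16.
Criminal history: 10 prior points → Category III (8+).
Level 16 falls in the 14-16 band.
Grid: Level 14-16 × Category III = 32-42 months.

32-42 months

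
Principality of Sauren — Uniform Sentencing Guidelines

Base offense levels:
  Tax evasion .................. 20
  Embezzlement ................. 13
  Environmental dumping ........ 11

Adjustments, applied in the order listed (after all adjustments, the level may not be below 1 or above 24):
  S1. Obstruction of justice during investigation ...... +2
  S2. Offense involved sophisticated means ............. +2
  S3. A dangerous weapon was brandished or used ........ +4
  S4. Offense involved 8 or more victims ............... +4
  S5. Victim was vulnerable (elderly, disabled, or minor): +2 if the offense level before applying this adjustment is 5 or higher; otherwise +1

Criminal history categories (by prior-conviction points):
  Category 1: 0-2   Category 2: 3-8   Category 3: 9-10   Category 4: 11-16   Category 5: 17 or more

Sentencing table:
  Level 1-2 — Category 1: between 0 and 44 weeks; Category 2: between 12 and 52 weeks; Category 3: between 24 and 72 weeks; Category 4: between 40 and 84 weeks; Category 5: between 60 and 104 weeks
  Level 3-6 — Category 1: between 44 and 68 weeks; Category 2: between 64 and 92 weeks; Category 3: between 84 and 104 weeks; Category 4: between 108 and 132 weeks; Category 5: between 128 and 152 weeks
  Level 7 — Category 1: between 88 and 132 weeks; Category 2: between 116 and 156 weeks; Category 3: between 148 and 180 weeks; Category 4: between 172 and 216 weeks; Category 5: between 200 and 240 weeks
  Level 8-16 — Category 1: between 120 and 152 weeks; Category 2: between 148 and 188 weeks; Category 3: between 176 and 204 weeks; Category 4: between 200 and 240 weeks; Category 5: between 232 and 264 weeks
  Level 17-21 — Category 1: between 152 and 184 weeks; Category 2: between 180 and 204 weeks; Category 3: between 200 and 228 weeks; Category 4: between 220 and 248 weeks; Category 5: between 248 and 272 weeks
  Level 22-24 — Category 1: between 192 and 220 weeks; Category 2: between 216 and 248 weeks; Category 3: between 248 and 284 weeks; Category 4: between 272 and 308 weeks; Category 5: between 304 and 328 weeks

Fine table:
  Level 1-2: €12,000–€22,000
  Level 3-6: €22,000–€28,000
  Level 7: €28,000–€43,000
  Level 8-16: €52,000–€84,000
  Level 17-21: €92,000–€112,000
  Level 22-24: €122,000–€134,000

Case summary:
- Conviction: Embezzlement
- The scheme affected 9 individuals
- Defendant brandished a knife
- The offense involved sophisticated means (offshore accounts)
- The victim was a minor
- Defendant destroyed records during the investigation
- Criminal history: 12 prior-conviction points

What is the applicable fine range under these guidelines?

Base offense level for embezzlement: 13.
S1 applies: 13 + 2 = 15.
S2 applies: 15 + 2 = 17.
S3 applies: 17 + 4 = 21.
S4 applies: 21 + 4 = 25.
S5 applies (level before this adjustment is 25 ≥ 5, so +2): 25 + 2 = 27.
Level 27 exceeds the maximum of 24; capped at 24.
Final offense level: 24.
Level 24 falls in the 22-24 band.
Fine table: Level 22-24 → €122,000–€134,000.

€122,000–€134,000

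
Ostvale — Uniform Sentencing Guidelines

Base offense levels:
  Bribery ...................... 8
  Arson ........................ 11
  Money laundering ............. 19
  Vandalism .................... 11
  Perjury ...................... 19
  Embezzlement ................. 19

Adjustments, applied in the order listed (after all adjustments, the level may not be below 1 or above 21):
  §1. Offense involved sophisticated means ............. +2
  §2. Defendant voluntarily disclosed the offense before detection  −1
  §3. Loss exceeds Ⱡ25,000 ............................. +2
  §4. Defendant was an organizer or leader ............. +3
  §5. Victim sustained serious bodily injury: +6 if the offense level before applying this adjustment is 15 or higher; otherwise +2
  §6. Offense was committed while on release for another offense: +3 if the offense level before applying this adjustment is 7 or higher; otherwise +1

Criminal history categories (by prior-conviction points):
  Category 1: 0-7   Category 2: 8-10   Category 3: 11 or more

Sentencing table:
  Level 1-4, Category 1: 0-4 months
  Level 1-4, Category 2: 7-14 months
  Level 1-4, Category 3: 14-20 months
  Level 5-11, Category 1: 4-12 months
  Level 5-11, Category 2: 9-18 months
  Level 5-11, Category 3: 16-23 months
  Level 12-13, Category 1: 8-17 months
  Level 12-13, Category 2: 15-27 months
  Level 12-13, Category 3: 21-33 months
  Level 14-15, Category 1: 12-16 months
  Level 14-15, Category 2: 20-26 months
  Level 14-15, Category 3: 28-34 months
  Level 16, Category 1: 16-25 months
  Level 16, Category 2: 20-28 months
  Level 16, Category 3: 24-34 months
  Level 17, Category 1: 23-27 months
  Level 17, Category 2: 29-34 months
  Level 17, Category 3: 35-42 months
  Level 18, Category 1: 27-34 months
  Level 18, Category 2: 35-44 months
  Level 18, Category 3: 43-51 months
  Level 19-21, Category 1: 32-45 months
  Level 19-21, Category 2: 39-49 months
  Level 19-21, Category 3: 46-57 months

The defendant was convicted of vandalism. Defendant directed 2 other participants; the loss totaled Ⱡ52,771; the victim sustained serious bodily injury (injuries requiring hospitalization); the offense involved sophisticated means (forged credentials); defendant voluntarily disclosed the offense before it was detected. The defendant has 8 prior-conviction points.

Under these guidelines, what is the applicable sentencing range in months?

39-49 months

Base offense level for vandalism: 11.
§1 applies: 11 + 2 = 13.
§2 applies: 13 − 1 = 12.
§3 applies: 12 + 2 = 14.
§4 applies: 14 + 3 = 17.
§5 applies (level before this adjustment is 17 ≥ 15, so +6): 17 + 6 = 23.
§6 does not apply.
Level 23 exceeds the maximum of 21; capped at 21.
Final offense level: 21.
Criminal history: 8 prior points → Category 2 (8-10).
Level 21 falls in the 19-21 band.
Grid: Level 19-21 × Category 2 = 39-49 months.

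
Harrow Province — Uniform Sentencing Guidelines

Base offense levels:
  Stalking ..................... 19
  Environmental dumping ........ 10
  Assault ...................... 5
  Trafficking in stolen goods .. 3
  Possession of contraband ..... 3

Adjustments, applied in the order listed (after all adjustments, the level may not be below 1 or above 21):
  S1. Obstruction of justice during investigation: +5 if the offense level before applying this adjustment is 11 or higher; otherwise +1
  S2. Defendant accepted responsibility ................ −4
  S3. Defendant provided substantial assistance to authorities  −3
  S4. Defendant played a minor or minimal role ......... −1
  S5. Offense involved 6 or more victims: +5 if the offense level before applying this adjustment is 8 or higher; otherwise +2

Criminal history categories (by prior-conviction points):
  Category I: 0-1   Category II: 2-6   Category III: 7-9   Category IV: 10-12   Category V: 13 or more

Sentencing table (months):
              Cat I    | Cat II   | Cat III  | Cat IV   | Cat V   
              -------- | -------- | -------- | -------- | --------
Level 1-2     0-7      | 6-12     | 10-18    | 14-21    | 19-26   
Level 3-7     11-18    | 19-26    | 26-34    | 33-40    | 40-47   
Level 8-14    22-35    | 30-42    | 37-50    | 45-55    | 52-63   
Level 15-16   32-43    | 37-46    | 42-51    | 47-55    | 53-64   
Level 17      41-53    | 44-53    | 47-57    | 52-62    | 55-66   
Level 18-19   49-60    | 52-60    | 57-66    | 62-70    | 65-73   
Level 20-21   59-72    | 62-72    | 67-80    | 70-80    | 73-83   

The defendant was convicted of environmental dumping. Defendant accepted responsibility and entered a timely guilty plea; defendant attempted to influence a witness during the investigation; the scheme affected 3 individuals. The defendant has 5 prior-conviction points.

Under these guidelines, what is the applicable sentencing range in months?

19-26 months

Base offense level for environmental dumping: 10.
S1 applies (level before this adjustment is 10 < 11, so +1): 10 + 1 = 11.
S2 applies: 11 − 4 = 7.
S3 does not apply.
S4 does not apply.
Final offense level: 7.
Criminal history: 5 prior points → Category II (2-6).
Level 7 falls in the 3-7 band.
Grid: Level 3-7 × Category II = 19-26 months.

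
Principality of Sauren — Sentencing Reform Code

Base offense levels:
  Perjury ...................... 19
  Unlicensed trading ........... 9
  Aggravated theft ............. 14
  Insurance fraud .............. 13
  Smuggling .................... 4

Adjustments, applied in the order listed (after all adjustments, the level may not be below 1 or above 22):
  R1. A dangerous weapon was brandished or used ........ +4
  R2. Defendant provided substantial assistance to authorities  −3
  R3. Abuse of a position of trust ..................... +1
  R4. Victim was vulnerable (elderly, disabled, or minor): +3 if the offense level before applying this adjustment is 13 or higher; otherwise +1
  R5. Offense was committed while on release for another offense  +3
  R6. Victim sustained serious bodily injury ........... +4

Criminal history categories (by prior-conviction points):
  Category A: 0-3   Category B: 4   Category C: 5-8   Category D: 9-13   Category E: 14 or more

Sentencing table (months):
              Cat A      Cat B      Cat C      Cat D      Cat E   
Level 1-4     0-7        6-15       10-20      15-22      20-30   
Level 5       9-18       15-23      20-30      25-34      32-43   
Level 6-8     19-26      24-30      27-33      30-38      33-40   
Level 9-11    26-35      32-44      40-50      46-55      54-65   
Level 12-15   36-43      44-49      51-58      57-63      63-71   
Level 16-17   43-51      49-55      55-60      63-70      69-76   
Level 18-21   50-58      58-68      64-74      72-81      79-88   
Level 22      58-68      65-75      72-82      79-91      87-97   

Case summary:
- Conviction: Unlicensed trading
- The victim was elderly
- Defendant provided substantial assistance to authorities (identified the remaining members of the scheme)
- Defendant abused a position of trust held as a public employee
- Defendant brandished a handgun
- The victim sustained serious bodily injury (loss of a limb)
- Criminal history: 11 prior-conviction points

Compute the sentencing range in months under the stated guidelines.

63-70 months

Base offense level for unlicensed trading: 9.
R1 applies: 9 + 4 = 13.
R2 applies: 13 − 3 = 10.
R3 applies: 10 + 1 = 11.
R4 applies (level before this adjustment is 11 < 13, so +1): 11 + 1 = 12.
R5 does not apply.
R6 applies: 12 + 4 = 16.
Final offense level: 16.
Criminal history: 11 prior points → Category D (9-13).
Level 16 falls in the 16-17 band.
Grid: Level 16-17 × Category D = 63-70 months.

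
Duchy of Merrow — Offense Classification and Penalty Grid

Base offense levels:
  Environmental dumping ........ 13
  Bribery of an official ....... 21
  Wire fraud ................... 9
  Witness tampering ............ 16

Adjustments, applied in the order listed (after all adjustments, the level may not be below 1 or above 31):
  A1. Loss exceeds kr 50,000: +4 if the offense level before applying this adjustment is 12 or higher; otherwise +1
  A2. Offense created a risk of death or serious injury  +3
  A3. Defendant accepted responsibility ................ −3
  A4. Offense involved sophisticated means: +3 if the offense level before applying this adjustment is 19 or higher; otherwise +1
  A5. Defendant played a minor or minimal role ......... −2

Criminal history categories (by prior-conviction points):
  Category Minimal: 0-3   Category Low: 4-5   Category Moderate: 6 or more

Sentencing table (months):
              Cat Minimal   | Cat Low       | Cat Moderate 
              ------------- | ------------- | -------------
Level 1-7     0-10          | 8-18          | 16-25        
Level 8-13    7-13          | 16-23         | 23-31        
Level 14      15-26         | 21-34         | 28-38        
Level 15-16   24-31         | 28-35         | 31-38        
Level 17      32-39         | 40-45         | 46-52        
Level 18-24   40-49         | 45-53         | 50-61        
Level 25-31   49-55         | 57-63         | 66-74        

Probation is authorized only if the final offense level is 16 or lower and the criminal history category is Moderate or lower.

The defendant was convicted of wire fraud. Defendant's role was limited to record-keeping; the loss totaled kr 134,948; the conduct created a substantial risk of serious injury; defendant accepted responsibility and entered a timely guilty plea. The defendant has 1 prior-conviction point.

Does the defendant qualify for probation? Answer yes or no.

Yes

Base offense level for wire fraud: 9.
A1 applies (level before this adjustment is 9 < 12, so +1): 9 + 1 = 10.
A2 applies: 10 + 3 = 13.
A3 applies: 13 − 3 = 10.
A4 does not apply.
A5 applies: 10 − 2 = 8.
Final offense level: 8.
Criminal history: 1 prior point → Category Minimal (0-3).
Level 8 falls in the 8-13 band.
Grid: Level 8-13 × Category Minimal = 7-13 months.
Probation check: level 8 ≤ 16 and category Minimal ≤ Moderate → eligible.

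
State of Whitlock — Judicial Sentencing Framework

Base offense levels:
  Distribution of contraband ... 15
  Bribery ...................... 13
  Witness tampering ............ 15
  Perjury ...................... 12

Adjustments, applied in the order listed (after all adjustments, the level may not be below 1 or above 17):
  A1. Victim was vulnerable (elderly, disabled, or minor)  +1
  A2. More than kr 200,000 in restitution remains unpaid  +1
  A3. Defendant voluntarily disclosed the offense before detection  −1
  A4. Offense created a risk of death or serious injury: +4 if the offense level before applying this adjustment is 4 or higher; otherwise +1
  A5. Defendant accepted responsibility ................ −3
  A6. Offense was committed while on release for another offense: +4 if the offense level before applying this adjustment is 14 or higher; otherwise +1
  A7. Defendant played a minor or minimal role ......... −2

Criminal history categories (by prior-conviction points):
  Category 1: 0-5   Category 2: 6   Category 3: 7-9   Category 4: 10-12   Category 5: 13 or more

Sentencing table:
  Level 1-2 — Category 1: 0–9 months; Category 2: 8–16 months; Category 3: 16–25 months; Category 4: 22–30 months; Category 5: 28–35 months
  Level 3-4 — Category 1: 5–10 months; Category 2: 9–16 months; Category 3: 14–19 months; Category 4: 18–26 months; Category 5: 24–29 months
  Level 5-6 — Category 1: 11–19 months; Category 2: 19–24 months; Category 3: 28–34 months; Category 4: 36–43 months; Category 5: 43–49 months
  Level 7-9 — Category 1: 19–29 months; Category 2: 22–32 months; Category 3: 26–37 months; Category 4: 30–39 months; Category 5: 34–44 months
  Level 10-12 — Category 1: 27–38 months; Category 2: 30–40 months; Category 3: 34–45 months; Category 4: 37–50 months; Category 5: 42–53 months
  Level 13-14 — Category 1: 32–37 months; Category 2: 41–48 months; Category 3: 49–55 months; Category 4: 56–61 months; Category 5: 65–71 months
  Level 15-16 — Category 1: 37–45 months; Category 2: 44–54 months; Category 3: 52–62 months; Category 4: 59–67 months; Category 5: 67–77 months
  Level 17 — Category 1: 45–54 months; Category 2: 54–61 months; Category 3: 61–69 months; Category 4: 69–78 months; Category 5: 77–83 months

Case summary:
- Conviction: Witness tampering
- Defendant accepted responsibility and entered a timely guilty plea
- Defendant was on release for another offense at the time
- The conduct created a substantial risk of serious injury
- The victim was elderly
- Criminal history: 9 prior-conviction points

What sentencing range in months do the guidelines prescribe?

61-69 months

Base offense level for witness tampering: 15.
A1 applies: 15 + 1 = 16.
A2 does not apply.
A4 applies (level before this adjustment is 16 ≥ 4, so +4): 16 + 4 = 20.
A5 applies: 20 − 3 = 17.
A6 applies (level before this adjustment is 17 ≥ 14, so +4): 17 + 4 = 21.
Level 21 exceeds the maximum of 17; capped at 17.
Final offense level: 17.
Criminal history: 9 prior points → Category 3 (7-9).
Level 17 falls in the 17 band.
Grid: Level 17 × Category 3 = 61-69 months.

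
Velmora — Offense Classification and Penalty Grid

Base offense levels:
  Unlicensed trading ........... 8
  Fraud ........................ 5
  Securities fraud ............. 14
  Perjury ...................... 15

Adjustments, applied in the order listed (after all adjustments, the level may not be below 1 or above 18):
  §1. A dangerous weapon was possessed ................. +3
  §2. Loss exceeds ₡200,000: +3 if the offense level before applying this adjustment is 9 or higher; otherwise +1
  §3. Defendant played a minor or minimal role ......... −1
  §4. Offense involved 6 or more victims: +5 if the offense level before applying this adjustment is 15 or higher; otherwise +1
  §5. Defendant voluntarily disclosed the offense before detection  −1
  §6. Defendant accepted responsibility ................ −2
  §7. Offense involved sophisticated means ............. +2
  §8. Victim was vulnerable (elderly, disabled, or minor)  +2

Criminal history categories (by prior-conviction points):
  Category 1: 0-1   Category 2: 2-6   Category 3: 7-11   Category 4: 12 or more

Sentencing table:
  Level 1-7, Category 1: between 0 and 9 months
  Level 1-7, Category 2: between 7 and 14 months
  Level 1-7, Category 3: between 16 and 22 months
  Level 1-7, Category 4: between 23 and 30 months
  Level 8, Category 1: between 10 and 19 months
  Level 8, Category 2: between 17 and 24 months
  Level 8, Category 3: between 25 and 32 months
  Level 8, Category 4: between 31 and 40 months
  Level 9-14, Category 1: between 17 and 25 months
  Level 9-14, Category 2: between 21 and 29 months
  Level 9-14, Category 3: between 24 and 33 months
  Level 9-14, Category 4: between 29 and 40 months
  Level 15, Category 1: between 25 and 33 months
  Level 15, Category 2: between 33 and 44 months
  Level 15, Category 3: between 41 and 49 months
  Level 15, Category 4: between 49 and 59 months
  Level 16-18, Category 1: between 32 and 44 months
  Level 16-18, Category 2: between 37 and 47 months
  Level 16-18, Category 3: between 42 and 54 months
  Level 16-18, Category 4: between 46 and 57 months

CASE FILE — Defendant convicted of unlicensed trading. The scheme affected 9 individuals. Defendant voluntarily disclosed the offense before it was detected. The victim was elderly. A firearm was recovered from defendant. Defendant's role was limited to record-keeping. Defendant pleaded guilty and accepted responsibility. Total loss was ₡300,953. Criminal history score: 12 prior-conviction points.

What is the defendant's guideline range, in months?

Base offense level for unlicensed trading: 8.
§1 applies: 8 + 3 = 11.
§2 applies (level before this adjustment is 11 ≥ 9, so +3): 11 + 3 = 14.
§3 applies: 14 − 1 = 13.
§4 applies (level before this adjustment is 13 < 15, so +1): 13 + 1 = 14.
§5 applies: 14 − 1 = 13.
§6 applies: 13 − 2 = 11.
§8 applies: 11 + 2 = 13.
Final offense level: 13.
Criminal history: 12 prior points → Category 4 (12+).
Level 13 falls in the 9-14 band.
Grid: Level 9-14 × Category 4 = 29-40 months.

29-40 months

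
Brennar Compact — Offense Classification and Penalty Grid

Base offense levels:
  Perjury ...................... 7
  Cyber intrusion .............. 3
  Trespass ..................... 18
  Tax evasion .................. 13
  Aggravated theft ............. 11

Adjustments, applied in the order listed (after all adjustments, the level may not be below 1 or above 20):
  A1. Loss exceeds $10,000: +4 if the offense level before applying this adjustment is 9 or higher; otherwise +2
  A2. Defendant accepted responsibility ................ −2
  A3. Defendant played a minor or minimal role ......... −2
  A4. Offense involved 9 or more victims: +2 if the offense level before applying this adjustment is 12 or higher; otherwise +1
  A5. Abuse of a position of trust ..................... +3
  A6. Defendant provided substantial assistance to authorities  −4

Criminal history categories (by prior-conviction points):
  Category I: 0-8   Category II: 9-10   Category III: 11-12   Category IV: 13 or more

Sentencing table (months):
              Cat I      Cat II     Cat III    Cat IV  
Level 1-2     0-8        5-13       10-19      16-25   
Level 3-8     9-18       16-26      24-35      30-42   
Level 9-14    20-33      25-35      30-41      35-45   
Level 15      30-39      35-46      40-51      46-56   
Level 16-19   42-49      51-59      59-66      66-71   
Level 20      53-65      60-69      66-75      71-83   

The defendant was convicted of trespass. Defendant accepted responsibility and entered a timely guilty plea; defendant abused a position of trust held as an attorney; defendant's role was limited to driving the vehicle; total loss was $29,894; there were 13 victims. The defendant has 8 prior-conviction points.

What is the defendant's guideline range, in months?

Base offense level for trespass: 18.
A1 applies (level before this adjustment is 18 ≥ 9, so +4): 18 + 4 = 22.
A2 applies: 22 − 2 = 20.
A3 applies: 20 − 2 = 18.
A4 applies (level before this adjustment is 18 ≥ 12, so +2): 18 + 2 = 20.
A5 applies: 20 + 3 = 23.
Level 23 exceeds the maximum of 20; capped at 20.
Final offense level: 20.
Criminal history: 8 prior points → Category I (0-8).
Level 20 falls in the 20 band.
Grid: Level 20 × Category I = 53-65 months.

53-65 months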